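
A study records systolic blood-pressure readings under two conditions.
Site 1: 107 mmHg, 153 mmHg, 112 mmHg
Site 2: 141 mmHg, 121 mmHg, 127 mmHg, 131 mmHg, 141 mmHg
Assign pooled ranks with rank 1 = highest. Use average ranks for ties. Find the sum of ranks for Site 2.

20

Sorted (descending): 153, 141, 141, 131, 127, 121, 112, 107
The 2 values of 141 occupy positions 2–3 → average rank (2+3)/2 = 2.5.
Site 2 values → pooled ranks: 141→2.5, 121→6, 127→5, 131→4, 141→2.5
Rank sum = 2.5 + 6 + 5 + 4 + 2.5 = 20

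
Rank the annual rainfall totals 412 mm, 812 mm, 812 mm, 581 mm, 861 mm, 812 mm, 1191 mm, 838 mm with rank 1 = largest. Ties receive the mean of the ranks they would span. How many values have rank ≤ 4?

3

Sorted (descending): 1191, 861, 838, 812, 812, 812, 581, 412
The 3 values of 812 occupy positions 4–6 → average rank 5.
Ranks ≤ 4: {1, 2, 3} → 3 values.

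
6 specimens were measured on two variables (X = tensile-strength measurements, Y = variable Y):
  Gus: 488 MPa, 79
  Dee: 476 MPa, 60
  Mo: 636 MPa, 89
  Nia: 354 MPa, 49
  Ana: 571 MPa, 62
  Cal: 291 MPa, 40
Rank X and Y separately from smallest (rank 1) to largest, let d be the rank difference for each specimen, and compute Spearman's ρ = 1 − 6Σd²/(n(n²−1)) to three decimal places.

0.943

Ranks of variable 1: 4, 3, 6, 2, 5, 1
Ranks of variable 2: 5, 3, 6, 2, 4, 1
d = r₁ − r₂: -1, 0, 0, 0, 1, 0
d²: 1, 0, 0, 0, 1, 0; Σd² = 2
ρ = 1 − 6·2/(6·35) = 1 − 12/210 = 0.943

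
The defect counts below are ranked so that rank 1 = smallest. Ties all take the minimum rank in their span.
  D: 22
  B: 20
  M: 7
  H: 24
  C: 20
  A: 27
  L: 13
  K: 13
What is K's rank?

Sorted (ascending): 7, 13, 13, 20, 20, 22, 24, 27
The 2 values of 13 occupy positions 2–3 → each gets rank 2.
The 2 values of 20 occupy positions 4–5 → each gets rank 4.
K has value 13 → rank 2.

2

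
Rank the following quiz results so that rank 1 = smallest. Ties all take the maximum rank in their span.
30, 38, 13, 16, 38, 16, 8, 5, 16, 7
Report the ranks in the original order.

Sorted (ascending): 5, 7, 8, 13, 16, 16, 16, 30, 38, 38
The 3 values of 16 occupy positions 5–7 → each gets rank 7.
The 2 values of 38 occupy positions 9–10 → each gets rank 10.

8, 10, 4, 7, 10, 7, 3, 1, 7, 2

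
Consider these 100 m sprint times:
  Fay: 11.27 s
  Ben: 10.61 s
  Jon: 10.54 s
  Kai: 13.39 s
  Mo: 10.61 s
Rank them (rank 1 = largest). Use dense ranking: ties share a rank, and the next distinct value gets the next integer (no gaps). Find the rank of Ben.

Sorted (descending): 13.39, 11.27, 10.61, 10.61, 10.54
The 2 values of 10.61 share dense rank 3.
Remaining distinct values take the next consecutive integers.
Ben has value 10.61 s → rank 3.

3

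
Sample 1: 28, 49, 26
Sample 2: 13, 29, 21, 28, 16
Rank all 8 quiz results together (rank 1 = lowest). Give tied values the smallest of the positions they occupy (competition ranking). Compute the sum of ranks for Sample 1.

Sorted (ascending): 13, 16, 21, 26, 28, 28, 29, 49
The 2 values of 28 occupy positions 5–6 → each gets rank 5.
Sample 1 values → pooled ranks: 28→5, 49→8, 26→4
Rank sum = 5 + 8 + 4 = 17

17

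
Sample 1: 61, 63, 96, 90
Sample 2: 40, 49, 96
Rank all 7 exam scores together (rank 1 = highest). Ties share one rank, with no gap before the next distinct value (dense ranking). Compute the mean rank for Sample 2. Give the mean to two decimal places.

4.00

Sorted (descending): 96, 96, 90, 63, 61, 49, 40
The 2 values of 96 share dense rank 1.
Remaining distinct values take the next consecutive integers.
Sample 2 values → pooled ranks: 40→6, 49→5, 96→1
Mean rank = (6 + 5 + 1) / 3 = 4.00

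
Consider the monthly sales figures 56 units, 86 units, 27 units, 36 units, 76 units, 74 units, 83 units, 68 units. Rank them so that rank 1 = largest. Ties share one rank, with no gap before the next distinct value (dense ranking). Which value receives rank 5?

Sorted (descending): 86, 83, 76, 74, 68, 56, 36, 27
No ties — each value takes its position as its rank.
Rank 5 → value 68.

68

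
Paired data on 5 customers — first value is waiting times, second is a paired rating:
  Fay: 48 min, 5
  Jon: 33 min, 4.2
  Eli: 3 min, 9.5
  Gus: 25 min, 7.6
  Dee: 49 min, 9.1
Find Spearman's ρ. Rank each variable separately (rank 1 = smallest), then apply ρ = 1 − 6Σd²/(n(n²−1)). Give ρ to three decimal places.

Ranks of variable 1: 4, 3, 1, 2, 5
Ranks of variable 2: 2, 1, 5, 3, 4
d = r₁ − r₂: 2, 2, -4, -1, 1
d²: 4, 4, 16, 1, 1; Σd² = 26
ρ = 1 − 6·26/(5·24) = 1 − 156/120 = -0.300

-0.300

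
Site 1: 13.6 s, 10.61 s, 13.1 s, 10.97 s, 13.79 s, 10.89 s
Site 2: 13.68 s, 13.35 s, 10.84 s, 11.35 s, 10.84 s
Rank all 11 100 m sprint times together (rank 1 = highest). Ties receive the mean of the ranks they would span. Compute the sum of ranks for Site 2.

31

Sorted (descending): 13.79, 13.68, 13.6, 13.35, 13.1, 11.35, 10.97, 10.89, 10.84, 10.84, 10.61
The 2 values of 10.84 occupy positions 9–10 → average rank (9+10)/2 = 9.5.
Site 2 values → pooled ranks: 13.68→2, 13.35→4, 10.84→9.5, 11.35→6, 10.84→9.5
Rank sum = 2 + 4 + 9.5 + 6 + 9.5 = 31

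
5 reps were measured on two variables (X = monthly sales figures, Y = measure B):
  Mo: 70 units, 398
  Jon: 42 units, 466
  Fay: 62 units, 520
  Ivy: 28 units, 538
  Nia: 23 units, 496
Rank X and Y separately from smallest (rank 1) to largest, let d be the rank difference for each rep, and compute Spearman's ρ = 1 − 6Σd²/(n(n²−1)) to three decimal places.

Ranks of variable 1: 5, 3, 4, 2, 1
Ranks of variable 2: 1, 2, 4, 5, 3
d = r₁ − r₂: 4, 1, 0, -3, -2
d²: 16, 1, 0, 9, 4; Σd² = 30
ρ = 1 − 6·30/(5·24) = 1 − 180/120 = -0.500

-0.500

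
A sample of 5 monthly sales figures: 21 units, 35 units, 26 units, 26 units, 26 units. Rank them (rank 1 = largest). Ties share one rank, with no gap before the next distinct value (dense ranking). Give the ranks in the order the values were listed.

3, 1, 2, 2, 2

Sorted (descending): 35, 26, 26, 26, 21
The 3 values of 26 share dense rank 2.
Remaining distinct values take the next consecutive integers.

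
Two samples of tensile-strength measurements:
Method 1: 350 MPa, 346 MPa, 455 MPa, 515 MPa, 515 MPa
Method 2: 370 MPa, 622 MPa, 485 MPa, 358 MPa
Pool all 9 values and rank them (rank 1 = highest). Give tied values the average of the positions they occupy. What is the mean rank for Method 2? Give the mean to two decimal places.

Sorted (descending): 622, 515, 515, 485, 455, 370, 358, 350, 346
The 2 values of 515 occupy positions 2–3 → average rank (2+3)/2 = 2.5.
Method 2 values → pooled ranks: 370→6, 622→1, 485→4, 358→7
Mean rank = (6 + 1 + 4 + 7) / 4 = 4.50

4.50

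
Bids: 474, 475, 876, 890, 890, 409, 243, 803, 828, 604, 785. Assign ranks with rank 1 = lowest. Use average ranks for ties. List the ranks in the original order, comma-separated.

Sorted (ascending): 243, 409, 474, 475, 604, 785, 803, 828, 876, 890, 890
The 2 values of 890 occupy positions 10–11 → average rank (10+11)/2 = 10.5.

3, 4, 9, 10.5, 10.5, 2, 1, 7, 8, 5, 6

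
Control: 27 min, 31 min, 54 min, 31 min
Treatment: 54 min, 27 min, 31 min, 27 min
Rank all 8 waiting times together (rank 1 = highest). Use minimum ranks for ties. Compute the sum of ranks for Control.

13

Sorted (descending): 54, 54, 31, 31, 31, 27, 27, 27
The 2 values of 54 occupy positions 1–2 → each gets rank 1.
The 3 values of 31 occupy positions 3–5 → each gets rank 3.
The 3 values of 27 occupy positions 6–8 → each gets rank 6.
Control values → pooled ranks: 27→6, 31→3, 54→1, 31→3
Rank sum = 6 + 3 + 1 + 3 = 13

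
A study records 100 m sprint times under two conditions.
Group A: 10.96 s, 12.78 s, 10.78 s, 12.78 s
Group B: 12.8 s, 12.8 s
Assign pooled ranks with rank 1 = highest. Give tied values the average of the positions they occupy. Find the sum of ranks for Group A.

18

Sorted (descending): 12.8, 12.8, 12.78, 12.78, 10.96, 10.78
The 2 values of 12.8 occupy positions 1–2 → average rank (1+2)/2 = 1.5.
The 2 values of 12.78 occupy positions 3–4 → average rank (3+4)/2 = 3.5.
Group A values → pooled ranks: 10.96→5, 12.78→3.5, 10.78→6, 12.78→3.5
Rank sum = 5 + 3.5 + 6 + 3.5 = 18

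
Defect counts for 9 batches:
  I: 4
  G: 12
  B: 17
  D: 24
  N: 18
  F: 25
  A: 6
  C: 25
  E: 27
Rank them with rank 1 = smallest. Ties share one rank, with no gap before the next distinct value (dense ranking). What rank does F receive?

Sorted (ascending): 4, 6, 12, 17, 18, 24, 25, 25, 27
The 2 values of 25 share dense rank 7.
Remaining distinct values take the next consecutive integers.
F has value 25 → rank 7.

7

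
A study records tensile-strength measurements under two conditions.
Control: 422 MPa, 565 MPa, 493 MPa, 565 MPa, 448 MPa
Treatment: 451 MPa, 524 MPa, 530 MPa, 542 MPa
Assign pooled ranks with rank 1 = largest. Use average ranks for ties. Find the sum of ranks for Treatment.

Sorted (descending): 565, 565, 542, 530, 524, 493, 451, 448, 422
The 2 values of 565 occupy positions 1–2 → average rank (1+2)/2 = 1.5.
Treatment values → pooled ranks: 451→7, 524→5, 530→4, 542→3
Rank sum = 7 + 5 + 4 + 3 = 19

19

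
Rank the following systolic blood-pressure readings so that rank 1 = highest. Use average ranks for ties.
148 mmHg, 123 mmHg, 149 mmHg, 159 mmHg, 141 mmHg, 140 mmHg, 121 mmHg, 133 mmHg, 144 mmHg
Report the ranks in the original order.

Sorted (descending): 159, 149, 148, 144, 141, 140, 133, 123, 121
No ties — each value takes its position as its rank.

3, 8, 2, 1, 5, 6, 9, 7, 4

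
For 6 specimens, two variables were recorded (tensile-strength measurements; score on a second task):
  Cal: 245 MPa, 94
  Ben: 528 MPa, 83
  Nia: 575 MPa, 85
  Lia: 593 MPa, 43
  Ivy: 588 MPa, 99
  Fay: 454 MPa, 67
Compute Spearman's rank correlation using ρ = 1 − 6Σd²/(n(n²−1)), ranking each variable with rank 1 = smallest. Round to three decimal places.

Ranks of variable 1: 1, 3, 4, 6, 5, 2
Ranks of variable 2: 5, 3, 4, 1, 6, 2
d = r₁ − r₂: -4, 0, 0, 5, -1, 0
d²: 16, 0, 0, 25, 1, 0; Σd² = 42
ρ = 1 − 6·42/(6·35) = 1 − 252/210 = -0.200

-0.200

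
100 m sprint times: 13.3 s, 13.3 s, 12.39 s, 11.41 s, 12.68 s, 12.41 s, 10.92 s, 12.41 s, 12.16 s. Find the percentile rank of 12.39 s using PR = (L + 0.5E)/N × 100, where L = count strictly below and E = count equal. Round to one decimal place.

38.9

N = 9.
Strictly below 12.39: 3. Equal to 12.39: 1.
PR = (3 + 0.5·1)/9 × 100 = 38.9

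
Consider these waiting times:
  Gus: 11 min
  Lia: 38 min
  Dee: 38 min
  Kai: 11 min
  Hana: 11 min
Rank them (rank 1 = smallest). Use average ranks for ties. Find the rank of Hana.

2

Sorted (ascending): 11, 11, 11, 38, 38
The 3 values of 11 occupy positions 1–3 → average rank 2.
The 2 values of 38 occupy positions 4–5 → average rank (4+5)/2 = 4.5.
Hana has value 11 min → rank 2.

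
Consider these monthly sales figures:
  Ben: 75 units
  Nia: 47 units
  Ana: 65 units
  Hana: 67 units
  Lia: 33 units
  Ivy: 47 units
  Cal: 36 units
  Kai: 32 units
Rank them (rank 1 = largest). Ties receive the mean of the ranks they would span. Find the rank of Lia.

7

Sorted (descending): 75, 67, 65, 47, 47, 36, 33, 32
The 2 values of 47 occupy positions 4–5 → average rank (4+5)/2 = 4.5.
Lia has value 33 units → rank 7.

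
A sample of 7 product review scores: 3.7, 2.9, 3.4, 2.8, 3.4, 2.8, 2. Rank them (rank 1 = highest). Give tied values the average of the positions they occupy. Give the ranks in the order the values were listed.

1, 4, 2.5, 5.5, 2.5, 5.5, 7

Sorted (descending): 3.7, 3.4, 3.4, 2.9, 2.8, 2.8, 2
The 2 values of 3.4 occupy positions 2–3 → average rank (2+3)/2 = 2.5.
The 2 values of 2.8 occupy positions 5–6 → average rank (5+6)/2 = 5.5.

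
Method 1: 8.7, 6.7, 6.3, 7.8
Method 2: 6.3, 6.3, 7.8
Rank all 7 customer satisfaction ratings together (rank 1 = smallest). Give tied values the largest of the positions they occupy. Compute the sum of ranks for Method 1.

20

Sorted (ascending): 6.3, 6.3, 6.3, 6.7, 7.8, 7.8, 8.7
The 3 values of 6.3 occupy positions 1–3 → each gets rank 3.
The 2 values of 7.8 occupy positions 5–6 → each gets rank 6.
Method 1 values → pooled ranks: 8.7→7, 6.7→4, 6.3→3, 7.8→6
Rank sum = 7 + 4 + 3 + 6 = 20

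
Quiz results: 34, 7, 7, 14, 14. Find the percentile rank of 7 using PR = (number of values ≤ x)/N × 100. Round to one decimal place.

N = 5.
Strictly below 7: 0. Equal to 7: 2.
PR = 2/5 × 100 = 40.0

40.0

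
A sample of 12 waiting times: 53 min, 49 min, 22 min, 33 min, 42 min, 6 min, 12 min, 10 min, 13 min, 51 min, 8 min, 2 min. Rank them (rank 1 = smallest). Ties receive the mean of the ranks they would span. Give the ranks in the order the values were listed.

12, 10, 7, 8, 9, 2, 5, 4, 6, 11, 3, 1

Sorted (ascending): 2, 6, 8, 10, 12, 13, 22, 33, 42, 49, 51, 53
No ties — each value takes its position as its rank.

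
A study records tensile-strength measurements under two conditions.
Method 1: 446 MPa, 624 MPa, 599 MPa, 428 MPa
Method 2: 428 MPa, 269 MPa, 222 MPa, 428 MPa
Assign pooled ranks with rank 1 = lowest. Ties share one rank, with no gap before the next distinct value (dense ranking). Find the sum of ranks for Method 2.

9

Sorted (ascending): 222, 269, 428, 428, 428, 446, 599, 624
The 3 values of 428 share dense rank 3.
Remaining distinct values take the next consecutive integers.
Method 2 values → pooled ranks: 428→3, 269→2, 222→1, 428→3
Rank sum = 3 + 2 + 1 + 3 = 9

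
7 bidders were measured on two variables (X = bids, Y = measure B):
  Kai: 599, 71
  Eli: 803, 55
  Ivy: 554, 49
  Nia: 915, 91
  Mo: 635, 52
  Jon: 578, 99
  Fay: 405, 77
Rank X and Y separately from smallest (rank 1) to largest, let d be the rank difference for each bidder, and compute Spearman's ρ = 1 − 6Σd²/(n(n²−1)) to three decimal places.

Ranks of variable 1: 4, 6, 2, 7, 5, 3, 1
Ranks of variable 2: 4, 3, 1, 6, 2, 7, 5
d = r₁ − r₂: 0, 3, 1, 1, 3, -4, -4
d²: 0, 9, 1, 1, 9, 16, 16; Σd² = 52
ρ = 1 − 6·52/(7·48) = 1 − 312/336 = 0.071

0.071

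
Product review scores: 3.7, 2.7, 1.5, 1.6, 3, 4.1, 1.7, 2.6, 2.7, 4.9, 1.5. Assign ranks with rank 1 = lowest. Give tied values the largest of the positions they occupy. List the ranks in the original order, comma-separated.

9, 7, 2, 3, 8, 10, 4, 5, 7, 11, 2

Sorted (ascending): 1.5, 1.5, 1.6, 1.7, 2.6, 2.7, 2.7, 3, 3.7, 4.1, 4.9
The 2 values of 1.5 occupy positions 1–2 → each gets rank 2.
The 2 values of 2.7 occupy positions 6–7 → each gets rank 7.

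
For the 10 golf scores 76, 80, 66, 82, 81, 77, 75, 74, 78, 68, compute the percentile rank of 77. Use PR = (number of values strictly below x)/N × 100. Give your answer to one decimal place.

N = 10.
Strictly below 77: 5. Equal to 77: 1.
PR = 5/10 × 100 = 50.0

50.0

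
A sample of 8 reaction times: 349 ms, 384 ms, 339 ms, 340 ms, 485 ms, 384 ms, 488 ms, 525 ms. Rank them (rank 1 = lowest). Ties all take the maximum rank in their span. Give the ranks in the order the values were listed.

Sorted (ascending): 339, 340, 349, 384, 384, 485, 488, 525
The 2 values of 384 occupy positions 4–5 → each gets rank 5.

3, 5, 1, 2, 6, 5, 7, 8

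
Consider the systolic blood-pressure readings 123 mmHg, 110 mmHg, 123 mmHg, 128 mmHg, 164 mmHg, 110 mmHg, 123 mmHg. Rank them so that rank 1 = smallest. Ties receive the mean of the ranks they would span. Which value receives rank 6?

128

Sorted (ascending): 110, 110, 123, 123, 123, 128, 164
The 2 values of 110 occupy positions 1–2 → average rank (1+2)/2 = 1.5.
The 3 values of 123 occupy positions 3–5 → average rank 4.
Rank 6 → value 128.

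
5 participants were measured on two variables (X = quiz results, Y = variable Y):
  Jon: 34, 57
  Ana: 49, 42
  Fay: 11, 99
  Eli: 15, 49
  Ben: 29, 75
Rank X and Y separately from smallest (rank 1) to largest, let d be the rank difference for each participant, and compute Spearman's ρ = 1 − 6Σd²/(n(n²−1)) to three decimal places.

-0.700

Ranks of variable 1: 4, 5, 1, 2, 3
Ranks of variable 2: 3, 1, 5, 2, 4
d = r₁ − r₂: 1, 4, -4, 0, -1
d²: 1, 16, 16, 0, 1; Σd² = 34
ρ = 1 − 6·34/(5·24) = 1 − 204/120 = -0.700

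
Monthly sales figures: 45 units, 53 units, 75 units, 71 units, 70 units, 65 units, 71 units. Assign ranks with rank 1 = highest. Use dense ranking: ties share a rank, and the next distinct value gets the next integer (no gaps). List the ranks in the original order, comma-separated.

6, 5, 1, 2, 3, 4, 2

Sorted (descending): 75, 71, 71, 70, 65, 53, 45
The 2 values of 71 share dense rank 2.
Remaining distinct values take the next consecutive integers.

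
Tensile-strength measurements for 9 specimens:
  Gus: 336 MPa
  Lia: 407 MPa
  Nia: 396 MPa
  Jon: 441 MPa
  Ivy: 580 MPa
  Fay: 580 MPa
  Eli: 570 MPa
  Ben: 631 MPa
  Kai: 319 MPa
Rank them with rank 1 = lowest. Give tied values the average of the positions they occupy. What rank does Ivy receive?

Sorted (ascending): 319, 336, 396, 407, 441, 570, 580, 580, 631
The 2 values of 580 occupy positions 7–8 → average rank (7+8)/2 = 7.5.
Ivy has value 580 MPa → rank 7.5.

7.5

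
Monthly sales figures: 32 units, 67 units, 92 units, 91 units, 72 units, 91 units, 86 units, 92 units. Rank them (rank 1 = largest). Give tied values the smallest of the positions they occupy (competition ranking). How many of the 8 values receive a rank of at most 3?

4

Sorted (descending): 92, 92, 91, 91, 86, 72, 67, 32
The 2 values of 92 occupy positions 1–2 → each gets rank 1.
The 2 values of 91 occupy positions 3–4 → each gets rank 3.
Ranks ≤ 3: {1, 1, 3, 3} → 4 values.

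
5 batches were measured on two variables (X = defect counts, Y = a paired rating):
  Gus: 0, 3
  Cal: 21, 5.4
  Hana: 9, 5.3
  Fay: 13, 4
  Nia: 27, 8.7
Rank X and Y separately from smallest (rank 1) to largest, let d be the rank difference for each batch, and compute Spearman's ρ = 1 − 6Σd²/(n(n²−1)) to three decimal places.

Ranks of variable 1: 1, 4, 2, 3, 5
Ranks of variable 2: 1, 4, 3, 2, 5
d = r₁ − r₂: 0, 0, -1, 1, 0
d²: 0, 0, 1, 1, 0; Σd² = 2
ρ = 1 − 6·2/(5·24) = 1 − 12/120 = 0.900

0.900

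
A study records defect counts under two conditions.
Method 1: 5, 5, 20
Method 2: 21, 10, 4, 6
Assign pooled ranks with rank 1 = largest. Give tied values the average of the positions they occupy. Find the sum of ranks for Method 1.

Sorted (descending): 21, 20, 10, 6, 5, 5, 4
The 2 values of 5 occupy positions 5–6 → average rank (5+6)/2 = 5.5.
Method 1 values → pooled ranks: 5→5.5, 5→5.5, 20→2
Rank sum = 5.5 + 5.5 + 2 = 13

13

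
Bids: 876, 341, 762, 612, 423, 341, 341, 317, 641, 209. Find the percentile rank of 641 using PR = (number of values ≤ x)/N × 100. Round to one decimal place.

N = 10.
Strictly below 641: 7. Equal to 641: 1.
PR = 8/10 × 100 = 80.0

80.0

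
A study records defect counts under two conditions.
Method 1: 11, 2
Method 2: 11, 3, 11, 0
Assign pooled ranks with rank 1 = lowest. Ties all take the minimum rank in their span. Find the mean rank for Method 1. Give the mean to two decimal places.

3.00

Sorted (ascending): 0, 2, 3, 11, 11, 11
The 3 values of 11 occupy positions 4–6 → each gets rank 4.
Method 1 values → pooled ranks: 11→4, 2→2
Mean rank = (4 + 2) / 2 = 3.00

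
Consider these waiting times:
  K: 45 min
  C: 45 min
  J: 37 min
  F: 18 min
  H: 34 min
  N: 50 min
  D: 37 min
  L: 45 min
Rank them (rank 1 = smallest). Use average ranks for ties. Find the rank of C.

6

Sorted (ascending): 18, 34, 37, 37, 45, 45, 45, 50
The 2 values of 37 occupy positions 3–4 → average rank (3+4)/2 = 3.5.
The 3 values of 45 occupy positions 5–7 → average rank 6.
C has value 45 min → rank 6.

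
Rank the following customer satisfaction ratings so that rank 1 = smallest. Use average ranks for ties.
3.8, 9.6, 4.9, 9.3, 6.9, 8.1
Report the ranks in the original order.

Sorted (ascending): 3.8, 4.9, 6.9, 8.1, 9.3, 9.6
No ties — each value takes its position as its rank.

1, 6, 2, 5, 3, 4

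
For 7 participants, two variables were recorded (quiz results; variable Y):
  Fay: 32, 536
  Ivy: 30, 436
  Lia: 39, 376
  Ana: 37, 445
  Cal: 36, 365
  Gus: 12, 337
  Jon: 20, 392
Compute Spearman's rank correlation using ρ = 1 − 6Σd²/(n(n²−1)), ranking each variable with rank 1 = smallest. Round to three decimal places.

0.250

Ranks of variable 1: 4, 3, 7, 6, 5, 1, 2
Ranks of variable 2: 7, 5, 3, 6, 2, 1, 4
d = r₁ − r₂: -3, -2, 4, 0, 3, 0, -2
d²: 9, 4, 16, 0, 9, 0, 4; Σd² = 42
ρ = 1 − 6·42/(7·48) = 1 − 252/336 = 0.250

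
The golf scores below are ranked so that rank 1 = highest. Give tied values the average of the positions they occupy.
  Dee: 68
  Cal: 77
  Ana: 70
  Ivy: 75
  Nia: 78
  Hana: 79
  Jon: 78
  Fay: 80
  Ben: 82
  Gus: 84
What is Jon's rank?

5.5

Sorted (descending): 84, 82, 80, 79, 78, 78, 77, 75, 70, 68
The 2 values of 78 occupy positions 5–6 → average rank (5+6)/2 = 5.5.
Jon has value 78 → rank 5.5.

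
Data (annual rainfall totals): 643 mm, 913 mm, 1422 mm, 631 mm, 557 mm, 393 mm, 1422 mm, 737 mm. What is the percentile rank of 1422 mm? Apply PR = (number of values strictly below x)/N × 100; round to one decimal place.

75.0

N = 8.
Strictly below 1422: 6. Equal to 1422: 2.
PR = 6/8 × 100 = 75.0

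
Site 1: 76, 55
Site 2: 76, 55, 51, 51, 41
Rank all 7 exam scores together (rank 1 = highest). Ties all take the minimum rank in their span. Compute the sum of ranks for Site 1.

4

Sorted (descending): 76, 76, 55, 55, 51, 51, 41
The 2 values of 76 occupy positions 1–2 → each gets rank 1.
The 2 values of 55 occupy positions 3–4 → each gets rank 3.
The 2 values of 51 occupy positions 5–6 → each gets rank 5.
Site 1 values → pooled ranks: 76→1, 55→3
Rank sum = 1 + 3 = 4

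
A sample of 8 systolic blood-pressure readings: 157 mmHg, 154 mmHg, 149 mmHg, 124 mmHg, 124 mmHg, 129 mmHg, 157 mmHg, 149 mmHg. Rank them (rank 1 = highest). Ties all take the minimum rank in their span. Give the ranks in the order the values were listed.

1, 3, 4, 7, 7, 6, 1, 4

Sorted (descending): 157, 157, 154, 149, 149, 129, 124, 124
The 2 values of 157 occupy positions 1–2 → each gets rank 1.
The 2 values of 149 occupy positions 4–5 → each gets rank 4.
The 2 values of 124 occupy positions 7–8 → each gets rank 7.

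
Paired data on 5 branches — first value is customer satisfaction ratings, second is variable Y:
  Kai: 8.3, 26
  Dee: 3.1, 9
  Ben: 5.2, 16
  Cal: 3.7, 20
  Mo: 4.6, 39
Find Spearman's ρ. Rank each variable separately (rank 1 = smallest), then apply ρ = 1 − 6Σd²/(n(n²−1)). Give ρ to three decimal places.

Ranks of variable 1: 5, 1, 4, 2, 3
Ranks of variable 2: 4, 1, 2, 3, 5
d = r₁ − r₂: 1, 0, 2, -1, -2
d²: 1, 0, 4, 1, 4; Σd² = 10
ρ = 1 − 6·10/(5·24) = 1 − 60/120 = 0.500

0.500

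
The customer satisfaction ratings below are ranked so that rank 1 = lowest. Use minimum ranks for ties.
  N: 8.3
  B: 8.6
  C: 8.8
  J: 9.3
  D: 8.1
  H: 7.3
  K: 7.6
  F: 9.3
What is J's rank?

7

Sorted (ascending): 7.3, 7.6, 8.1, 8.3, 8.6, 8.8, 9.3, 9.3
The 2 values of 9.3 occupy positions 7–8 → each gets rank 7.
J has value 9.3 → rank 7.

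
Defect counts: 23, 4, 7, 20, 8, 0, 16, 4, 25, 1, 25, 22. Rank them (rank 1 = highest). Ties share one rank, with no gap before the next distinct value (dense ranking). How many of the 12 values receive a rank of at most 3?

Sorted (descending): 25, 25, 23, 22, 20, 16, 8, 7, 4, 4, 1, 0
The 2 values of 25 share dense rank 1.
The 2 values of 4 share dense rank 8.
Remaining distinct values take the next consecutive integers.
Ranks ≤ 3: {1, 1, 2, 3} → 4 values.

4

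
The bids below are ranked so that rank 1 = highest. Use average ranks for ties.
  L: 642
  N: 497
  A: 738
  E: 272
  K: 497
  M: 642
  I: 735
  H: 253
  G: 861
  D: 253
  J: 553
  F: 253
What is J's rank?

6

Sorted (descending): 861, 738, 735, 642, 642, 553, 497, 497, 272, 253, 253, 253
The 2 values of 642 occupy positions 4–5 → average rank (4+5)/2 = 4.5.
The 2 values of 497 occupy positions 7–8 → average rank (7+8)/2 = 7.5.
The 3 values of 253 occupy positions 10–12 → average rank 11.
J has value 553 → rank 6.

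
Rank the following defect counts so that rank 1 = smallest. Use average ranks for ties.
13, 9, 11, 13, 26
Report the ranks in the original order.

Sorted (ascending): 9, 11, 13, 13, 26
The 2 values of 13 occupy positions 3–4 → average rank (3+4)/2 = 3.5.

3.5, 1, 2, 3.5, 5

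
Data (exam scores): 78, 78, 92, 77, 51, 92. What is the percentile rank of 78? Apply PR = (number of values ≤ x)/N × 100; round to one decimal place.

N = 6.
Strictly below 78: 2. Equal to 78: 2.
PR = 4/6 × 100 = 66.7

66.7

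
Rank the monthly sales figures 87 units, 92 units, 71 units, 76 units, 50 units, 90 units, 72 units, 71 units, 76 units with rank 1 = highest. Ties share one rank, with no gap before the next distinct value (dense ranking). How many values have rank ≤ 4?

Sorted (descending): 92, 90, 87, 76, 76, 72, 71, 71, 50
The 2 values of 76 share dense rank 4.
The 2 values of 71 share dense rank 6.
Remaining distinct values take the next consecutive integers.
Ranks ≤ 4: {1, 2, 3, 4, 4} → 5 values.

5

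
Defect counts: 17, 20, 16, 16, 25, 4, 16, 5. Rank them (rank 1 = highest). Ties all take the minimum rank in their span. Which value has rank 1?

25

Sorted (descending): 25, 20, 17, 16, 16, 16, 5, 4
The 3 values of 16 occupy positions 4–6 → each gets rank 4.
Rank 1 → value 25.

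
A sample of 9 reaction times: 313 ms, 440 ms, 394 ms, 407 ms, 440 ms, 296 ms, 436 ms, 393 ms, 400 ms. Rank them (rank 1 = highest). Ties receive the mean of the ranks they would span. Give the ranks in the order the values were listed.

Sorted (descending): 440, 440, 436, 407, 400, 394, 393, 313, 296
The 2 values of 440 occupy positions 1–2 → average rank (1+2)/2 = 1.5.

8, 1.5, 6, 4, 1.5, 9, 3, 7, 5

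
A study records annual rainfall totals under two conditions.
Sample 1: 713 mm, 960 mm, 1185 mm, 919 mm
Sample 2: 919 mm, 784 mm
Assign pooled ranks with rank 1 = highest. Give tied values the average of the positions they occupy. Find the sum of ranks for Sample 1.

12.5

Sorted (descending): 1185, 960, 919, 919, 784, 713
The 2 values of 919 occupy positions 3–4 → average rank (3+4)/2 = 3.5.
Sample 1 values → pooled ranks: 713→6, 960→2, 1185→1, 919→3.5
Rank sum = 6 + 2 + 1 + 3.5 = 12.5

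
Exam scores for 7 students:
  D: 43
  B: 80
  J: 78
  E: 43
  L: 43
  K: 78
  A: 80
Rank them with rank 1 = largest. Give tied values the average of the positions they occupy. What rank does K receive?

Sorted (descending): 80, 80, 78, 78, 43, 43, 43
The 2 values of 80 occupy positions 1–2 → average rank (1+2)/2 = 1.5.
The 2 values of 78 occupy positions 3–4 → average rank (3+4)/2 = 3.5.
The 3 values of 43 occupy positions 5–7 → average rank 6.
K has value 78 → rank 3.5.

3.5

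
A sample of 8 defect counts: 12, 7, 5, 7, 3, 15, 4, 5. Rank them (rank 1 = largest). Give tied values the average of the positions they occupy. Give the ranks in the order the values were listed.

2, 3.5, 5.5, 3.5, 8, 1, 7, 5.5

Sorted (descending): 15, 12, 7, 7, 5, 5, 4, 3
The 2 values of 7 occupy positions 3–4 → average rank (3+4)/2 = 3.5.
The 2 values of 5 occupy positions 5–6 → average rank (5+6)/2 = 5.5.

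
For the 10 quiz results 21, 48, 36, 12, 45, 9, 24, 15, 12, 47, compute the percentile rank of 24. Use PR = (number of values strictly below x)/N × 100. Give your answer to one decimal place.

50.0

N = 10.
Strictly below 24: 5. Equal to 24: 1.
PR = 5/10 × 100 = 50.0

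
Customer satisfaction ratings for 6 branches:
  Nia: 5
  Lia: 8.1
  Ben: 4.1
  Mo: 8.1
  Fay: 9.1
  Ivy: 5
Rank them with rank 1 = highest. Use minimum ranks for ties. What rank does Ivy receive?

Sorted (descending): 9.1, 8.1, 8.1, 5, 5, 4.1
The 2 values of 8.1 occupy positions 2–3 → each gets rank 2.
The 2 values of 5 occupy positions 4–5 → each gets rank 4.
Ivy has value 5 → rank 4.

4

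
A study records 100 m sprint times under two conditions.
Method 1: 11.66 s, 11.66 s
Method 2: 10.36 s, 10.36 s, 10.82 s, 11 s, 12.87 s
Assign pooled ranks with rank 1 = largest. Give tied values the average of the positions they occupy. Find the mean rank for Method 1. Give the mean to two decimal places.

Sorted (descending): 12.87, 11.66, 11.66, 11, 10.82, 10.36, 10.36
The 2 values of 11.66 occupy positions 2–3 → average rank (2+3)/2 = 2.5.
The 2 values of 10.36 occupy positions 6–7 → average rank (6+7)/2 = 6.5.
Method 1 values → pooled ranks: 11.66→2.5, 11.66→2.5
Mean rank = (2.5 + 2.5) / 2 = 2.50

2.50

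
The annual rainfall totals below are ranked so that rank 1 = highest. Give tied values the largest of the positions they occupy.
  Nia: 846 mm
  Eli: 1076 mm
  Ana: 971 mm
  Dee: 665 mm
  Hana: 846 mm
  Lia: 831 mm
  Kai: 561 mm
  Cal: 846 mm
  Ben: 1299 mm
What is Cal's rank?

6

Sorted (descending): 1299, 1076, 971, 846, 846, 846, 831, 665, 561
The 3 values of 846 occupy positions 4–6 → each gets rank 6.
Cal has value 846 mm → rank 6.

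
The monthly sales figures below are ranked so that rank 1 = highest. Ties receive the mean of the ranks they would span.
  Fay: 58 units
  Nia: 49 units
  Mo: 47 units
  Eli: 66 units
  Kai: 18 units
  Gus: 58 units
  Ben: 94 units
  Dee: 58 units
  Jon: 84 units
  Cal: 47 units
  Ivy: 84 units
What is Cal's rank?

Sorted (descending): 94, 84, 84, 66, 58, 58, 58, 49, 47, 47, 18
The 2 values of 84 occupy positions 2–3 → average rank (2+3)/2 = 2.5.
The 3 values of 58 occupy positions 5–7 → average rank 6.
The 2 values of 47 occupy positions 9–10 → average rank (9+10)/2 = 9.5.
Cal has value 47 units → rank 9.5.

9.5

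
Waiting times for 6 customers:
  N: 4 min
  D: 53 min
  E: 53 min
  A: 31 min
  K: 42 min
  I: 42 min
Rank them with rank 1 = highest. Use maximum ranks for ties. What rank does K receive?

4

Sorted (descending): 53, 53, 42, 42, 31, 4
The 2 values of 53 occupy positions 1–2 → each gets rank 2.
The 2 values of 42 occupy positions 3–4 → each gets rank 4.
K has value 42 min → rank 4.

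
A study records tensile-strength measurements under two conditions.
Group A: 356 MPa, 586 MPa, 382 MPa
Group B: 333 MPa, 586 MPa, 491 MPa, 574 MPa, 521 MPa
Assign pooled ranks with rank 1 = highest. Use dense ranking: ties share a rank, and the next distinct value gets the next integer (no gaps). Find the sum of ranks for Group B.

17

Sorted (descending): 586, 586, 574, 521, 491, 382, 356, 333
The 2 values of 586 share dense rank 1.
Remaining distinct values take the next consecutive integers.
Group B values → pooled ranks: 333→7, 586→1, 491→4, 574→2, 521→3
Rank sum = 7 + 1 + 4 + 2 + 3 = 17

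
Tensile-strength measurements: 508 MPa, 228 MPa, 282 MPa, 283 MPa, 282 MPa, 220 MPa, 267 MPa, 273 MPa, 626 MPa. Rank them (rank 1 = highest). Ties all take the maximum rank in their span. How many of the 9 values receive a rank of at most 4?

3

Sorted (descending): 626, 508, 283, 282, 282, 273, 267, 228, 220
The 2 values of 282 occupy positions 4–5 → each gets rank 5.
Ranks ≤ 4: {1, 2, 3} → 3 values.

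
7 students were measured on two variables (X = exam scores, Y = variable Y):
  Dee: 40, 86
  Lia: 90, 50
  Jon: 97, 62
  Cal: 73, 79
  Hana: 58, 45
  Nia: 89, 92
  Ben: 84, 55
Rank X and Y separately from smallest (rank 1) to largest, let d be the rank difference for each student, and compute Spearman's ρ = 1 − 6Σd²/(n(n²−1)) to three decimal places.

-0.071

Ranks of variable 1: 1, 6, 7, 3, 2, 5, 4
Ranks of variable 2: 6, 2, 4, 5, 1, 7, 3
d = r₁ − r₂: -5, 4, 3, -2, 1, -2, 1
d²: 25, 16, 9, 4, 1, 4, 1; Σd² = 60
ρ = 1 − 6·60/(7·48) = 1 − 360/336 = -0.071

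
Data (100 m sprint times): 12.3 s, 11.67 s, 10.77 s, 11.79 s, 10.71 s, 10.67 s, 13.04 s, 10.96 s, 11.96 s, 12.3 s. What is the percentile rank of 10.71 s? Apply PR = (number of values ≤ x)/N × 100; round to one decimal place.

N = 10.
Strictly below 10.71: 1. Equal to 10.71: 1.
PR = 2/10 × 100 = 20.0

20.0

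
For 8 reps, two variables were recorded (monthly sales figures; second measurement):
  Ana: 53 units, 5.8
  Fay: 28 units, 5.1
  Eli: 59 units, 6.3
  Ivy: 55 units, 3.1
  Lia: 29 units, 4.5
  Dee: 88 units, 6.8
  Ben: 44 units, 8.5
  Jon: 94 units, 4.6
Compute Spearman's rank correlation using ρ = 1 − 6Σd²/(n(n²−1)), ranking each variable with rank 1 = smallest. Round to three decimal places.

Ranks of variable 1: 4, 1, 6, 5, 2, 7, 3, 8
Ranks of variable 2: 5, 4, 6, 1, 2, 7, 8, 3
d = r₁ − r₂: -1, -3, 0, 4, 0, 0, -5, 5
d²: 1, 9, 0, 16, 0, 0, 25, 25; Σd² = 76
ρ = 1 − 6·76/(8·63) = 1 − 456/504 = 0.095

0.095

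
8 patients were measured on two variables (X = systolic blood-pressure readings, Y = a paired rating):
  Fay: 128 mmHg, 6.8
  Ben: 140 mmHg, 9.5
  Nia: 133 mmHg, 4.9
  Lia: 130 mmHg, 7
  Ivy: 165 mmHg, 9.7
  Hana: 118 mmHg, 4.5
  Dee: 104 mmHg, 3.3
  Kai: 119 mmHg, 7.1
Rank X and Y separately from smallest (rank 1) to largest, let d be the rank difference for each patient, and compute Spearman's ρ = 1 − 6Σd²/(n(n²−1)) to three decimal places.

0.786

Ranks of variable 1: 4, 7, 6, 5, 8, 2, 1, 3
Ranks of variable 2: 4, 7, 3, 5, 8, 2, 1, 6
d = r₁ − r₂: 0, 0, 3, 0, 0, 0, 0, -3
d²: 0, 0, 9, 0, 0, 0, 0, 9; Σd² = 18
ρ = 1 − 6·18/(8·63) = 1 − 108/504 = 0.786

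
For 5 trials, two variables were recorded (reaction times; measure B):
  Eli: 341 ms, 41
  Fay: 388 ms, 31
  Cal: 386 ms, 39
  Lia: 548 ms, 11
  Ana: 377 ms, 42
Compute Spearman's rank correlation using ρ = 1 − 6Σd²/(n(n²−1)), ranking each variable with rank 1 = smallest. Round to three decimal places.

-0.900

Ranks of variable 1: 1, 4, 3, 5, 2
Ranks of variable 2: 4, 2, 3, 1, 5
d = r₁ − r₂: -3, 2, 0, 4, -3
d²: 9, 4, 0, 16, 9; Σd² = 38
ρ = 1 − 6·38/(5·24) = 1 − 228/120 = -0.900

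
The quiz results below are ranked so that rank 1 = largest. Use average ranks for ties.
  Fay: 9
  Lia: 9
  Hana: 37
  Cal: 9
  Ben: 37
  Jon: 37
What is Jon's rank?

2

Sorted (descending): 37, 37, 37, 9, 9, 9
The 3 values of 37 occupy positions 1–3 → average rank 2.
The 3 values of 9 occupy positions 4–6 → average rank 5.
Jon has value 37 → rank 2.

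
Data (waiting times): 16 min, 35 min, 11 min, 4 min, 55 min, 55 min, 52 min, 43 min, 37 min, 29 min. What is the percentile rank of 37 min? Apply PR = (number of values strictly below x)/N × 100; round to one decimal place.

50.0

N = 10.
Strictly below 37: 5. Equal to 37: 1.
PR = 5/10 × 100 = 50.0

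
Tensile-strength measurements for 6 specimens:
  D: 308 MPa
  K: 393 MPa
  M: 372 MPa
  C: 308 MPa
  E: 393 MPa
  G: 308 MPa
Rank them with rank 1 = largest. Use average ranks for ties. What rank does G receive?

5

Sorted (descending): 393, 393, 372, 308, 308, 308
The 2 values of 393 occupy positions 1–2 → average rank (1+2)/2 = 1.5.
The 3 values of 308 occupy positions 4–6 → average rank 5.
G has value 308 MPa → rank 5.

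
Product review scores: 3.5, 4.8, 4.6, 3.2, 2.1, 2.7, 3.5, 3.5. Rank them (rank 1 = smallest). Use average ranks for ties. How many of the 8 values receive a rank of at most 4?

Sorted (ascending): 2.1, 2.7, 3.2, 3.5, 3.5, 3.5, 4.6, 4.8
The 3 values of 3.5 occupy positions 4–6 → average rank 5.
Ranks ≤ 4: {1, 2, 3} → 3 values.

3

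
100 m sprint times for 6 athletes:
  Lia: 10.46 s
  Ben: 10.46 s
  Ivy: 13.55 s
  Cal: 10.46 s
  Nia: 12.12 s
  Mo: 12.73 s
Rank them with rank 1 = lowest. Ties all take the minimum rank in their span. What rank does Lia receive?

1

Sorted (ascending): 10.46, 10.46, 10.46, 12.12, 12.73, 13.55
The 3 values of 10.46 occupy positions 1–3 → each gets rank 1.
Lia has value 10.46 s → rank 1.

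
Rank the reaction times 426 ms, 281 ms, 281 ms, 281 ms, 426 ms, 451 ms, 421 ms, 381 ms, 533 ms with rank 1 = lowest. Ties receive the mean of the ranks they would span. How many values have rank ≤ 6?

Sorted (ascending): 281, 281, 281, 381, 421, 426, 426, 451, 533
The 3 values of 281 occupy positions 1–3 → average rank 2.
The 2 values of 426 occupy positions 6–7 → average rank (6+7)/2 = 6.5.
Ranks ≤ 6: {2, 2, 2, 4, 5} → 5 values.

5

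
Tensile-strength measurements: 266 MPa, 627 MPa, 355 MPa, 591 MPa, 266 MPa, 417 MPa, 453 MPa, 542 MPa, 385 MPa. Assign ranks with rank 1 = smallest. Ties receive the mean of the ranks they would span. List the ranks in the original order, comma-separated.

1.5, 9, 3, 8, 1.5, 5, 6, 7, 4

Sorted (ascending): 266, 266, 355, 385, 417, 453, 542, 591, 627
The 2 values of 266 occupy positions 1–2 → average rank (1+2)/2 = 1.5.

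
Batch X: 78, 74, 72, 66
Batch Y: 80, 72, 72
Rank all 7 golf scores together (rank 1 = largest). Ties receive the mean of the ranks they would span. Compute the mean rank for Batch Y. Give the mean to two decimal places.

3.67

Sorted (descending): 80, 78, 74, 72, 72, 72, 66
The 3 values of 72 occupy positions 4–6 → average rank 5.
Batch Y values → pooled ranks: 80→1, 72→5, 72→5
Mean rank = (1 + 5 + 5) / 3 = 3.67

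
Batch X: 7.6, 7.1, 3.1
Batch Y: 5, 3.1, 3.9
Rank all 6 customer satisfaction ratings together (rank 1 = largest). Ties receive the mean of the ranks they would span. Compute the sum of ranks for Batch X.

8.5

Sorted (descending): 7.6, 7.1, 5, 3.9, 3.1, 3.1
The 2 values of 3.1 occupy positions 5–6 → average rank (5+6)/2 = 5.5.
Batch X values → pooled ranks: 7.6→1, 7.1→2, 3.1→5.5
Rank sum = 1 + 2 + 5.5 = 8.5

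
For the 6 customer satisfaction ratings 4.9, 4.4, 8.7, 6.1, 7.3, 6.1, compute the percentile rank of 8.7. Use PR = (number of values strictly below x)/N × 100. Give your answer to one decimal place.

N = 6.
Strictly below 8.7: 5. Equal to 8.7: 1.
PR = 5/6 × 100 = 83.3

83.3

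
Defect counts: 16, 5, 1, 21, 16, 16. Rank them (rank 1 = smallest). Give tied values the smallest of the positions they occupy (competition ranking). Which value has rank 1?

1

Sorted (ascending): 1, 5, 16, 16, 16, 21
The 3 values of 16 occupy positions 3–5 → each gets rank 3.
Rank 1 → value 1.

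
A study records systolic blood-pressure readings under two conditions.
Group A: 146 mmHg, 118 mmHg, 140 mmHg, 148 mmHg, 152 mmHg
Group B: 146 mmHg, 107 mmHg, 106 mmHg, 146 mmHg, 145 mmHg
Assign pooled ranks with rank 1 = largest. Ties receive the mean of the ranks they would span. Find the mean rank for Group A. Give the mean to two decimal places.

4.40

Sorted (descending): 152, 148, 146, 146, 146, 145, 140, 118, 107, 106
The 3 values of 146 occupy positions 3–5 → average rank 4.
Group A values → pooled ranks: 146→4, 118→8, 140→7, 148→2, 152→1
Mean rank = (4 + 8 + 7 + 2 + 1) / 5 = 4.40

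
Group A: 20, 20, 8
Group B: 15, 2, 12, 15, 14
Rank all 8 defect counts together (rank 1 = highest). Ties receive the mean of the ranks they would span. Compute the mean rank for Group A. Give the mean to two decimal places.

Sorted (descending): 20, 20, 15, 15, 14, 12, 8, 2
The 2 values of 20 occupy positions 1–2 → average rank (1+2)/2 = 1.5.
The 2 values of 15 occupy positions 3–4 → average rank (3+4)/2 = 3.5.
Group A values → pooled ranks: 20→1.5, 20→1.5, 8→7
Mean rank = (1.5 + 1.5 + 7) / 3 = 3.33

3.33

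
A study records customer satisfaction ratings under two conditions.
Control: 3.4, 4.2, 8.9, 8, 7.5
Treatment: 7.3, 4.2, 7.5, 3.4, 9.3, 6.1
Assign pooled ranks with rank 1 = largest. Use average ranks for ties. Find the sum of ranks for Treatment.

Sorted (descending): 9.3, 8.9, 8, 7.5, 7.5, 7.3, 6.1, 4.2, 4.2, 3.4, 3.4
The 2 values of 7.5 occupy positions 4–5 → average rank (4+5)/2 = 4.5.
The 2 values of 4.2 occupy positions 8–9 → average rank (8+9)/2 = 8.5.
The 2 values of 3.4 occupy positions 10–11 → average rank (10+11)/2 = 10.5.
Treatment values → pooled ranks: 7.3→6, 4.2→8.5, 7.5→4.5, 3.4→10.5, 9.3→1, 6.1→7
Rank sum = 6 + 8.5 + 4.5 + 10.5 + 1 + 7 = 37.5

37.5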